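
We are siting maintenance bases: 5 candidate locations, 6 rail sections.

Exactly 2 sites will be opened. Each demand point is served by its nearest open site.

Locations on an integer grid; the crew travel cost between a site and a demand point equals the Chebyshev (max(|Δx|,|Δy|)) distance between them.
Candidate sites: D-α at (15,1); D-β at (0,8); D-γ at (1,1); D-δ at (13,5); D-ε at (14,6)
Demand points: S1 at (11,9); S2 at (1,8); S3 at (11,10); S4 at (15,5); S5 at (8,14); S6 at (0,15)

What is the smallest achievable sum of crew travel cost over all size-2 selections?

24

Open {D-β, D-ε}.
  S1→D-ε 3, S2→D-β 1, S3→D-ε 4, S4→D-ε 1, S5→D-β 8, S6→D-β 7  ⇒ total 24.
Compare {D-β, D-δ}: total 27.
Compare {D-α, D-β}: total 37.
No size-2 selection does better; minimum is 24.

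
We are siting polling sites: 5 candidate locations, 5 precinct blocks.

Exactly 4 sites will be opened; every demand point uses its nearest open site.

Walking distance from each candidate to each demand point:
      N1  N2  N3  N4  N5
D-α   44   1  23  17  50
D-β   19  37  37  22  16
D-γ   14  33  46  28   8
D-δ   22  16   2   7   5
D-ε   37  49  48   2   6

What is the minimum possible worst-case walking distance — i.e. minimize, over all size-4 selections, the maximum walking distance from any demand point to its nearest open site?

Open {D-α, D-β, D-γ, D-δ}.
  Farthest demand point is N1 at walking distance 14 (to D-γ); all others are ≤ 14.
With {D-α, D-γ, D-δ, D-ε} the worst case is 14.
With {D-β, D-γ, D-δ, D-ε} the worst case is 16.
No size-4 selection achieves below 14.

14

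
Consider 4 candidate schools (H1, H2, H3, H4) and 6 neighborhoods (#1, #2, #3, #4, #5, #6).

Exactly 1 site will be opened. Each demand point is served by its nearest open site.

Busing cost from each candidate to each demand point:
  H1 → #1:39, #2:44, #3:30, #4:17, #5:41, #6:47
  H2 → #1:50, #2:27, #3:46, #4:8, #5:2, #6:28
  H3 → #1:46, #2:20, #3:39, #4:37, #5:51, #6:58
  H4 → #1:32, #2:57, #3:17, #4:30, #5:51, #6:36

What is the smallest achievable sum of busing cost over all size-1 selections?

161

Open {H2}.
  #1→H2 50, #2→H2 27, #3→H2 46, #4→H2 8, #5→H2 2, #6→H2 28  ⇒ total 161.
Compare {H1}: total 218.
Compare {H4}: total 223.
No size-1 selection does better; minimum is 161.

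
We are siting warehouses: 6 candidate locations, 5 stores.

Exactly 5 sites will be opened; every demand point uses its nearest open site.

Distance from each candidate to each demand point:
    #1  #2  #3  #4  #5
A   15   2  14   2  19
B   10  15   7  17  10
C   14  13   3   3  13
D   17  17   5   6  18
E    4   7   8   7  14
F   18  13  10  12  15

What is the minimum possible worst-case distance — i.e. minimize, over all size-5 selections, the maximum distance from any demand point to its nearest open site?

Open {A, B, C, D, E}.
  Farthest demand point is #5 at distance 10 (to B); all others are ≤ 10.
With {A, B, C, D, F} the worst case is 10.
With {A, B, C, E, F} the worst case is 10.
No size-5 selection achieves below 10.

10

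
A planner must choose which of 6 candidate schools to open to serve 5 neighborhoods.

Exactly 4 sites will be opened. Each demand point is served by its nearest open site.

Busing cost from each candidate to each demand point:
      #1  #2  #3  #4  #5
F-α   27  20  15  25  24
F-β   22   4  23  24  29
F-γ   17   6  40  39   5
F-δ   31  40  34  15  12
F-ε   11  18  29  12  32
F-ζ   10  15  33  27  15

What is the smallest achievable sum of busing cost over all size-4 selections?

47

Open {F-α, F-β, F-γ, F-ε}.
  #1→F-ε 11, #2→F-β 4, #3→F-α 15, #4→F-ε 12, #5→F-γ 5  ⇒ total 47.
Compare {F-α, F-γ, F-ε, F-ζ}: total 48.
Compare {F-α, F-γ, F-δ, F-ε}: total 49.
No size-4 selection does better; minimum is 47.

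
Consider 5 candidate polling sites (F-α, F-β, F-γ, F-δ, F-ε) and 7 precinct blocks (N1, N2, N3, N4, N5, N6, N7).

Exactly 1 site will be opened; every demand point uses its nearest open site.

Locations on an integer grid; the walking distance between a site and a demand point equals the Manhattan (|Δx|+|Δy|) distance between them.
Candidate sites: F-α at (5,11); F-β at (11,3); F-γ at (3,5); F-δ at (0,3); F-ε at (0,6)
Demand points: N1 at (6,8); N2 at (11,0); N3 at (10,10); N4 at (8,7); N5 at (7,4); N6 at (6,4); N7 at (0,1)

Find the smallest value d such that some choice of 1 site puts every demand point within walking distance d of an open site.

13

Open {F-β}.
  Farthest demand point is N7 at walking distance 13 (to F-β); all others are ≤ 13.
With {F-γ} the worst case is 13.
With {F-α} the worst case is 17.
No size-1 selection achieves below 13.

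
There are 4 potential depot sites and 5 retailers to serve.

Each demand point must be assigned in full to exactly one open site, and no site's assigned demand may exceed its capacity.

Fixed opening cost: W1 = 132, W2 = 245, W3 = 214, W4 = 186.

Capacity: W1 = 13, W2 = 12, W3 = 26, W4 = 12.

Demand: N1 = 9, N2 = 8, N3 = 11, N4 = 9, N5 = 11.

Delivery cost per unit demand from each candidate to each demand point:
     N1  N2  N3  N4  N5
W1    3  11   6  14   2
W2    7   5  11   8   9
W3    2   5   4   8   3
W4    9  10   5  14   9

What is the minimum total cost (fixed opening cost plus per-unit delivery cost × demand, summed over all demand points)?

739

Open {W1, W3, W4}; cheapest assignment that respects the capacities:
  W1 (cap 13, load 11): N5 — cost 11×2 = 22
  W3 (cap 26, load 26): N1, N2, N4 — cost 9×2 + 8×5 + 9×8 = 130
  W4 (cap 12, load 11): N3 — cost 11×5 = 55
  Shipping 207, fixed 532 → total 739.
  Any other capacity-feasible assignment to {W1, W3, W4} ships for at least 207.
Compare {W1, W2, W3}: its best feasible assignment gives total 864.
Compare {W2, W3, W4}: its best feasible assignment gives total 929.
Every other set of open sites that can feasibly serve all demand totals ≥ 864 even under its best assignment. Minimum: 739.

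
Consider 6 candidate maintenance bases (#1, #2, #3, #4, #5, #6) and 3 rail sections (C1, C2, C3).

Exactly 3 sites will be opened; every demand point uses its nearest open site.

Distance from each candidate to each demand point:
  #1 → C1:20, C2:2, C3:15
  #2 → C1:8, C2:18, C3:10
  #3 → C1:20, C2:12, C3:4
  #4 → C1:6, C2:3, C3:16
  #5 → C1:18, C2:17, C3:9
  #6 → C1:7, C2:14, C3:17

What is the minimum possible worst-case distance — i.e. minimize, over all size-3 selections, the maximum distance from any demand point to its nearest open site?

6

Open {#1, #3, #4}.
  Farthest demand point is C1 at distance 6 (to #4); all others are ≤ 6.
With {#2, #3, #4} the worst case is 6.
With {#3, #4, #5} the worst case is 6.
No size-3 selection achieves below 6.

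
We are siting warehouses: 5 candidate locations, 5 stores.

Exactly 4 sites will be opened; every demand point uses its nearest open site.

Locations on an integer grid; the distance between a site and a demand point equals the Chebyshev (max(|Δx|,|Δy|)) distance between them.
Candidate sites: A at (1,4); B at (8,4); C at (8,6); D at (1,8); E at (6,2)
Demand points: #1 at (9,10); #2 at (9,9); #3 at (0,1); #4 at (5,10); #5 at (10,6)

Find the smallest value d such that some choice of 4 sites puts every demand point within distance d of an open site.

4

Open {A, B, C, D}.
  Farthest demand point is #1 at distance 4 (to C); all others are ≤ 4.
With {A, B, C, E} the worst case is 4.
With {A, C, D, E} the worst case is 4.
No size-4 selection achieves below 4.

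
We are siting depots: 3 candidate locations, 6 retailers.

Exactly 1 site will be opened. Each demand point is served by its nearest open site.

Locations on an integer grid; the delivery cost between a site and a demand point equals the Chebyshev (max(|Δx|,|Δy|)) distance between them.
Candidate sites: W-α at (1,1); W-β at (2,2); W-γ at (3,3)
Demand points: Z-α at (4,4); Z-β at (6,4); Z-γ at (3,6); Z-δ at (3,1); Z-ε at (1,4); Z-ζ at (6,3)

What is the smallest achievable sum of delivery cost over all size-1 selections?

14

Open {W-γ}.
  Z-α→W-γ 1, Z-β→W-γ 3, Z-γ→W-γ 3, Z-δ→W-γ 2, Z-ε→W-γ 2, Z-ζ→W-γ 3  ⇒ total 14.
Compare {W-β}: total 17.
Compare {W-α}: total 23.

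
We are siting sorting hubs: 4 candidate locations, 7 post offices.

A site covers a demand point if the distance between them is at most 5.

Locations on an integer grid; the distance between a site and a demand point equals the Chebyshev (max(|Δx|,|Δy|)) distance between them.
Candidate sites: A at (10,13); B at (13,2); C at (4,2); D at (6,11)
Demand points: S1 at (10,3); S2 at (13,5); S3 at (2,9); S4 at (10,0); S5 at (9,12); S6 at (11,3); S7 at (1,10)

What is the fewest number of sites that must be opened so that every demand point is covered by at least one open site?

2

Coverage sets (demand points within 5 of each site):
  A: {S5}
  B: {S1, S2, S4, S6}
  C: {}
  D: {S3, S5, S7}
No single site covers all 7 demand points.
But {B, D} covers everything, so the minimum is 2.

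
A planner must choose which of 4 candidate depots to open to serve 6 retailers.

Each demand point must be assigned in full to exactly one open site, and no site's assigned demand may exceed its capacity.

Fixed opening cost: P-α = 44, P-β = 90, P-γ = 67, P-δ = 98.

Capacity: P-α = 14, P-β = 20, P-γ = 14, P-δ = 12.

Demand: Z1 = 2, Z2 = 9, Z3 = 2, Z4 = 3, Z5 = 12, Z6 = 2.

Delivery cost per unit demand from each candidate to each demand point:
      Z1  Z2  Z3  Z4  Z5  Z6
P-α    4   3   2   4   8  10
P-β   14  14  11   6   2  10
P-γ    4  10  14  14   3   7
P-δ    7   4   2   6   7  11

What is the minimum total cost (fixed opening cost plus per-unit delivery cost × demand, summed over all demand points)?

Open {P-α, P-β}; cheapest assignment that respects the capacities:
  P-α (cap 14, load 13): Z1, Z2, Z3 — cost 2×4 + 9×3 + 2×2 = 39
  P-β (cap 20, load 17): Z4, Z5, Z6 — cost 3×6 + 12×2 + 2×10 = 62
  Shipping 101, fixed 134 → total 235.
  Any other capacity-feasible assignment to {P-α, P-β} ships for at least 101.
Compare {P-α, P-β, P-γ}: its best feasible assignment gives total 290.
Compare {P-α, P-γ, P-δ}: its best feasible assignment gives total 310.
Every other set of open sites that can feasibly serve all demand totals ≥ 290 even under its best assignment. Minimum: 235.

235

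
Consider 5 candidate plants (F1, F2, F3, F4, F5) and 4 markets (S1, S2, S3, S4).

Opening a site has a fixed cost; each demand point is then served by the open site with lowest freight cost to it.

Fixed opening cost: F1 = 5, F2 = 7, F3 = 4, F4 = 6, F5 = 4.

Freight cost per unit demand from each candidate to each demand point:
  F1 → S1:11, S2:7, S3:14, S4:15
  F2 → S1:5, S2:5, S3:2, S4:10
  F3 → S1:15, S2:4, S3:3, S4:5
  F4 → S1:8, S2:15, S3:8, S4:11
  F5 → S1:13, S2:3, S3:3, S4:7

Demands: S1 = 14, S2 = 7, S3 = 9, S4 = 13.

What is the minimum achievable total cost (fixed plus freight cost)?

189

Open {F2, F3, F5}: assign each demand point to its cheapest open site.
  S1→F2 14×5=70, S2→F5 7×3=21, S3→F2 9×2=18, S4→F3 13×5=65
  freight cost 174, fixed 15 → total 189.
Compare {F2, F3}: freight cost 181 + fixed 11 = 192.
Compare {F1, F2, F3, F5}: freight cost 174 + fixed 20 = 194.
Compare {F2, F3, F4, F5}: freight cost 174 + fixed 21 = 195.
All other subsets cost ≥ 192. Minimum total cost: 189.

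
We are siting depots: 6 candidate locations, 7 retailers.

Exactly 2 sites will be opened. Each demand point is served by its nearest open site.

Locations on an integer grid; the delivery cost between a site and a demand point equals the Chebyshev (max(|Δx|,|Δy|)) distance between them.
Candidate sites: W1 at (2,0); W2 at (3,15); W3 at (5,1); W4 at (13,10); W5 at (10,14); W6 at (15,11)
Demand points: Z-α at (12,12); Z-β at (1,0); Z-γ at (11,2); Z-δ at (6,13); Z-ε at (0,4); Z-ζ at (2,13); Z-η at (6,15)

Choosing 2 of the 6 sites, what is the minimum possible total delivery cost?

Open {W1, W2}.
  Z-α→W2 9, Z-β→W1 1, Z-γ→W1 9, Z-δ→W2 3, Z-ε→W1 4, Z-ζ→W2 2, Z-η→W2 3  ⇒ total 31.
Compare {W1, W5}: total 32.
Compare {W2, W3}: total 32.
No size-2 selection does better; minimum is 31.

31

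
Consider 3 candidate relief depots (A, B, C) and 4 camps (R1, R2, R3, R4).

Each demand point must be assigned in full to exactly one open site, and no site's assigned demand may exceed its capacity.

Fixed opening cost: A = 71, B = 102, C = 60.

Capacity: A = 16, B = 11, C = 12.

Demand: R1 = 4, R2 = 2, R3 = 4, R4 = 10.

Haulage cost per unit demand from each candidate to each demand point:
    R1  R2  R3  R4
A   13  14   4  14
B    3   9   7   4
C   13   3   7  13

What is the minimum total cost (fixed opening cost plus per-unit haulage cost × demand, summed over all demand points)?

Open {B, C}; cheapest assignment that respects the capacities:
  B (cap 11, load 10): R4 — cost 10×4 = 40
  C (cap 12, load 10): R1, R2, R3 — cost 4×13 + 2×3 + 4×7 = 86
  Shipping 126, fixed 162 → total 288.
  Any other capacity-feasible assignment to {B, C} ships for at least 126.
Compare {A, B}: its best feasible assignment gives total 309.
Compare {A, C}: its best feasible assignment gives total 335.
Every other set of open sites that can feasibly serve all demand totals ≥ 309 even under its best assignment. Minimum: 288.

288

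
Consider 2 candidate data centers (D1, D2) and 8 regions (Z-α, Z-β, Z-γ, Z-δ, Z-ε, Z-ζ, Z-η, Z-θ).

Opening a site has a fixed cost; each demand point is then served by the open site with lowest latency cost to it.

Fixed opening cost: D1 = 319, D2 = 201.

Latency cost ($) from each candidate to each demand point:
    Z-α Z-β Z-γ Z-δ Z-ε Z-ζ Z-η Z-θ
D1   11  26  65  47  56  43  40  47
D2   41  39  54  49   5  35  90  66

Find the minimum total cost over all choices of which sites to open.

580

Open {D2}: assign each demand point to its cheapest open site.
  Z-α→D2 41, Z-β→D2 39, Z-γ→D2 54, Z-δ→D2 49, Z-ε→D2 5, Z-ζ→D2 35, Z-η→D2 90, Z-θ→D2 66
  latency cost 379, fixed 201 → total 580.
Compare {D1}: latency cost 335 + fixed 319 = 654.
Compare {D1, D2}: latency cost 265 + fixed 520 = 785.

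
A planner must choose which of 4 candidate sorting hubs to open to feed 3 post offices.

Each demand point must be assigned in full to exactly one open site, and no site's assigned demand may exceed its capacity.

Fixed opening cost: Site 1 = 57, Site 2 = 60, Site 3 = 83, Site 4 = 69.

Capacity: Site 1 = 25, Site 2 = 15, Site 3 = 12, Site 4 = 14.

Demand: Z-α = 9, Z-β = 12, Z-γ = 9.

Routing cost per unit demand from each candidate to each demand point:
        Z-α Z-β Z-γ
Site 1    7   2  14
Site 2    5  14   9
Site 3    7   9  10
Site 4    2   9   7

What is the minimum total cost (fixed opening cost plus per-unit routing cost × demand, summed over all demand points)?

276

Open {Site 1, Site 4}; cheapest assignment that respects the capacities:
  Site 1 (cap 25, load 21): Z-α, Z-β — cost 9×7 + 12×2 = 87
  Site 4 (cap 14, load 9): Z-γ — cost 9×7 = 63
  Shipping 150, fixed 126 → total 276.
  Any other capacity-feasible assignment to {Site 1, Site 4} ships for at least 150.
Compare {Site 1, Site 2}: its best feasible assignment gives total 285.
Compare {Site 1, Site 2, Site 4}: its best feasible assignment gives total 309.
Every other set of open sites that can feasibly serve all demand totals ≥ 285 even under its best assignment. Minimum: 276.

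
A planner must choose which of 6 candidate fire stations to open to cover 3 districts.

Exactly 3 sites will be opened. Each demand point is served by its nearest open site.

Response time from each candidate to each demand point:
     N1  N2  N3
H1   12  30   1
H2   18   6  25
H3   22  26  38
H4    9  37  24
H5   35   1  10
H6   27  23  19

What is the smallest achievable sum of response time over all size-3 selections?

Open {H1, H4, H5}.
  N1→H4 9, N2→H5 1, N3→H1 1  ⇒ total 11.
Compare {H1, H2, H5}: total 14.
Compare {H1, H3, H5}: total 14.
No size-3 selection does better; minimum is 11.

11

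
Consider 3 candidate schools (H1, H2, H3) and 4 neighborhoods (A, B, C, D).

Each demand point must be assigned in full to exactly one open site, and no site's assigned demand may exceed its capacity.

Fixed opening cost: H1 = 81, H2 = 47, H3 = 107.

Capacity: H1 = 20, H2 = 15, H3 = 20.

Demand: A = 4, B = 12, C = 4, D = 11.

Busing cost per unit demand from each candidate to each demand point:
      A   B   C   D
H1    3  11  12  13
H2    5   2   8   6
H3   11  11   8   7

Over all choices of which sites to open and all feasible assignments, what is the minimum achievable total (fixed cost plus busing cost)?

331

Open {H2, H3}; cheapest assignment that respects the capacities:
  H2 (cap 15, load 12): B — cost 12×2 = 24
  H3 (cap 20, load 19): A, C, D — cost 4×11 + 4×8 + 11×7 = 153
  Shipping 177, fixed 154 → total 331.
  Any other capacity-feasible assignment to {H2, H3} ships for at least 177.
Compare {H1, H2}: its best feasible assignment gives total 355.
Compare {H1, H2, H3}: its best feasible assignment gives total 380.
Every other set of open sites that can feasibly serve all demand totals ≥ 355 even under its best assignment. Minimum: 331.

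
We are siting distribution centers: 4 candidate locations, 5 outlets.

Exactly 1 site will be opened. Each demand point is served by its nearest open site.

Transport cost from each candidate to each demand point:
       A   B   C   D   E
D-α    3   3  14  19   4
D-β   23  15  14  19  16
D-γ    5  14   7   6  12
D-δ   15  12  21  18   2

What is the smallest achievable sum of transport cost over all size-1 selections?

Open {D-α}.
  A→D-α 3, B→D-α 3, C→D-α 14, D→D-α 19, E→D-α 4  ⇒ total 43.
Compare {D-γ}: total 44.
Compare {D-δ}: total 68.
No size-1 selection does better; minimum is 43.

43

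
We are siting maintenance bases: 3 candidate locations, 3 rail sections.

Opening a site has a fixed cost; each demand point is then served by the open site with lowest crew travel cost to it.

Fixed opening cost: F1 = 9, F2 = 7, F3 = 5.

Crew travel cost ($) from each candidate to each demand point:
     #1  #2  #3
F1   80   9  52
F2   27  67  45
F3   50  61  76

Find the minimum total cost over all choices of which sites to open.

97

Open {F1, F2}: assign each demand point to its cheapest open site.
  #1→F2 27, #2→F1 9, #3→F2 45
  crew travel cost 81, fixed 16 → total 97.
Compare {F1, F2, F3}: crew travel cost 81 + fixed 21 = 102.
Compare {F1, F3}: crew travel cost 111 + fixed 14 = 125.
Compare {F2, F3}: crew travel cost 133 + fixed 12 = 145.
All other subsets cost ≥ 102. Minimum total cost: 97.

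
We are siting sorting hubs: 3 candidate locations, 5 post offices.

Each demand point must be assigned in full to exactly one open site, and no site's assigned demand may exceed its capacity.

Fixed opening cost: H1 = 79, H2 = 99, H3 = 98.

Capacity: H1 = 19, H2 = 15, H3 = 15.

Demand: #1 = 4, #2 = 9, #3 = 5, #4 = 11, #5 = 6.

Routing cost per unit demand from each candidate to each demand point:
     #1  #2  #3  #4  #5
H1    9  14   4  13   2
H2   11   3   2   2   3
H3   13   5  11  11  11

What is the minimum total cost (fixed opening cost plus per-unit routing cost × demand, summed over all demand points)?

Open {H1, H2, H3}; cheapest assignment that respects the capacities:
  H1 (cap 19, load 15): #1, #3, #5 — cost 4×9 + 5×4 + 6×2 = 68
  H2 (cap 15, load 11): #4 — cost 11×2 = 22
  H3 (cap 15, load 9): #2 — cost 9×5 = 45
  Shipping 135, fixed 276 → total 411.
  Any other capacity-feasible assignment to {H1, H2, H3} ships for at least 135.
Total demand is 35 and no other set of sites has combined capacity ≥ 35, so {H1, H2, H3} is the only feasible choice of open sites. Minimum: 411.

411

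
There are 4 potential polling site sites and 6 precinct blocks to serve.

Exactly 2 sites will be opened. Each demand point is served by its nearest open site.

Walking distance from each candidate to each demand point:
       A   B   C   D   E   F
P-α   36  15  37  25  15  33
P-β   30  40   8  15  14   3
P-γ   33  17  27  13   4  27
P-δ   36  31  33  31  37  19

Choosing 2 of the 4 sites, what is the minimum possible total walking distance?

Open {P-β, P-γ}.
  A→P-β 30, B→P-γ 17, C→P-β 8, D→P-γ 13, E→P-γ 4, F→P-β 3  ⇒ total 75.
Compare {P-α, P-β}: total 85.
Compare {P-β, P-δ}: total 101.
No size-2 selection does better; minimum is 75.

75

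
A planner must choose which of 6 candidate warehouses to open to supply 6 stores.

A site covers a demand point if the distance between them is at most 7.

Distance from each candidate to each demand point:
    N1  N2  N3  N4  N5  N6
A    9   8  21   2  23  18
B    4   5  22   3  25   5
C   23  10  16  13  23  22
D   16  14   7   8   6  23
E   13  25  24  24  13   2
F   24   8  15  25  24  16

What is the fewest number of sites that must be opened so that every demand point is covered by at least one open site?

2

Coverage sets (demand points within 7 of each site):
  A: {N4}
  B: {N1, N2, N4, N6}
  C: {}
  D: {N3, N5}
  E: {N6}
  F: {}
No single site covers all 6 demand points.
But {B, D} covers everything, so the minimum is 2.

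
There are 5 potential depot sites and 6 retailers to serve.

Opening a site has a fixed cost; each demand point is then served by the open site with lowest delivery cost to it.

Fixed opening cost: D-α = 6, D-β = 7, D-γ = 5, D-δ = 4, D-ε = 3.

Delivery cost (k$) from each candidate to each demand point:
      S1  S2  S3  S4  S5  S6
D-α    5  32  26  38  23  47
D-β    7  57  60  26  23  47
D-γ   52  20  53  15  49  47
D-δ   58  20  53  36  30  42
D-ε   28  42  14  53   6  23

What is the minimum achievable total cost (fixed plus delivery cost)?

97

Open {D-α, D-γ, D-ε}: assign each demand point to its cheapest open site.
  S1→D-α 5, S2→D-γ 20, S3→D-ε 14, S4→D-γ 15, S5→D-ε 6, S6→D-ε 23
  delivery cost 83, fixed 14 → total 97.
Compare {D-β, D-γ, D-ε}: delivery cost 85 + fixed 15 = 100.
Compare {D-α, D-γ, D-δ, D-ε}: delivery cost 83 + fixed 18 = 101.
Compare {D-α, D-β, D-γ, D-ε}: delivery cost 83 + fixed 21 = 104.
All other subsets cost ≥ 100. Minimum total cost: 97.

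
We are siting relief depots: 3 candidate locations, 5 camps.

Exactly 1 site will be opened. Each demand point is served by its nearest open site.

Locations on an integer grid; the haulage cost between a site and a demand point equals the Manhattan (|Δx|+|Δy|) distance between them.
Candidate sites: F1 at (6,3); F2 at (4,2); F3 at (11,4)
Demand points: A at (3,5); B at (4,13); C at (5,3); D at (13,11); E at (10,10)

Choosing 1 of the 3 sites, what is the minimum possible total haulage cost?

44

Open {F1}.
  A→F1 5, B→F1 12, C→F1 1, D→F1 15, E→F1 11  ⇒ total 44.
Compare {F3}: total 48.
Compare {F2}: total 49.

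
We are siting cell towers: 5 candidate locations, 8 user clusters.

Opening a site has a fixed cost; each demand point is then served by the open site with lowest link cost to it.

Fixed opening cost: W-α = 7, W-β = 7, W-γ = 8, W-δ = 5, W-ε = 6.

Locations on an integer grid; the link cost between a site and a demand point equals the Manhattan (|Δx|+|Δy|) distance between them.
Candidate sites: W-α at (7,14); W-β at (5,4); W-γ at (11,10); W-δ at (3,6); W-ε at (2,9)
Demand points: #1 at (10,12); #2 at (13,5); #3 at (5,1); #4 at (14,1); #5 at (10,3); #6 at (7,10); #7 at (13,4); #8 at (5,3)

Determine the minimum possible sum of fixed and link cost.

59

Open {W-β, W-γ}: assign each demand point to its cheapest open site.
  #1→W-γ 3, #2→W-γ 7, #3→W-β 3, #4→W-β 12, #5→W-β 6, #6→W-γ 4, #7→W-β 8, #8→W-β 1
  link cost 44, fixed 15 → total 59.
Compare {W-α, W-β}: link cost 48 + fixed 14 = 62.
Compare {W-β, W-γ, W-δ}: link cost 44 + fixed 20 = 64.
Compare {W-β, W-γ, W-ε}: link cost 44 + fixed 21 = 65.
All other subsets cost ≥ 62. Minimum total cost: 59.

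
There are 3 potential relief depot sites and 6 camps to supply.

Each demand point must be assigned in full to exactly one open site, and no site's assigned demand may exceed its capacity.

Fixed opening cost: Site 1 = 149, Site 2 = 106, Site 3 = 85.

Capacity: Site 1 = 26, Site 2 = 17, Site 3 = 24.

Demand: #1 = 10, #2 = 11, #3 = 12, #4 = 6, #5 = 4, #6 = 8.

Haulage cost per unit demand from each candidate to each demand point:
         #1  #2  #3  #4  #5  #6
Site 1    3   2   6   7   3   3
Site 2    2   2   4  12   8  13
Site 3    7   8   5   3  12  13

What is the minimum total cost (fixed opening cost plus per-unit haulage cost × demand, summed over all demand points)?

496

Open {Site 1, Site 2, Site 3}; cheapest assignment that respects the capacities:
  Site 1 (cap 26, load 23): #2, #5, #6 — cost 11×2 + 4×3 + 8×3 = 58
  Site 2 (cap 17, load 10): #1 — cost 10×2 = 20
  Site 3 (cap 24, load 18): #3, #4 — cost 12×5 + 6×3 = 78
  Shipping 156, fixed 340 → total 496.
  Any other capacity-feasible assignment to {Site 1, Site 2, Site 3} ships for at least 156.
Total demand is 51 and no other set of sites has combined capacity ≥ 51, so {Site 1, Site 2, Site 3} is the only feasible choice of open sites. Minimum: 496.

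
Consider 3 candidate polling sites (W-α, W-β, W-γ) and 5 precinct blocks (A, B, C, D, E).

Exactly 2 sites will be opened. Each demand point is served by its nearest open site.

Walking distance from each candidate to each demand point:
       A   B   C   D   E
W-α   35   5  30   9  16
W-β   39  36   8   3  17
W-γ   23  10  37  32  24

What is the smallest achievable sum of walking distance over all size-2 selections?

Open {W-β, W-γ}.
  A→W-γ 23, B→W-γ 10, C→W-β 8, D→W-β 3, E→W-β 17  ⇒ total 61.
Compare {W-α, W-β}: total 67.
Compare {W-α, W-γ}: total 83.

61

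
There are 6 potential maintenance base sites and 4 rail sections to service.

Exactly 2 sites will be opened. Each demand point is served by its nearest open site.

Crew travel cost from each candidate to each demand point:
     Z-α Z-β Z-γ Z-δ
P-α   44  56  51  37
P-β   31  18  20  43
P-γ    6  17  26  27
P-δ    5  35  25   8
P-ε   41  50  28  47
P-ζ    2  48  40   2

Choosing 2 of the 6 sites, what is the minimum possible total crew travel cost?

42

Open {P-β, P-ζ}.
  Z-α→P-ζ 2, Z-β→P-β 18, Z-γ→P-β 20, Z-δ→P-ζ 2  ⇒ total 42.
Compare {P-γ, P-ζ}: total 47.
Compare {P-β, P-δ}: total 51.
No size-2 selection does better; minimum is 42.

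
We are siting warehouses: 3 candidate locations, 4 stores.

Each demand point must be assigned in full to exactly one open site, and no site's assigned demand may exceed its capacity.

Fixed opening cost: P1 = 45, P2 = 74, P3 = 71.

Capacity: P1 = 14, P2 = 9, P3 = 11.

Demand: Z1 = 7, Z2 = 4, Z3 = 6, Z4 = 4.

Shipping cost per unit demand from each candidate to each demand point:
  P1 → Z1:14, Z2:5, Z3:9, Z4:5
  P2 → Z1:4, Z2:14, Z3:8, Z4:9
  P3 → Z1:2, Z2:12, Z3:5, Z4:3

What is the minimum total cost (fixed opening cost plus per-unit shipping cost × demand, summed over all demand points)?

216

Open {P1, P3}; cheapest assignment that respects the capacities:
  P1 (cap 14, load 10): Z2, Z3 — cost 4×5 + 6×9 = 74
  P3 (cap 11, load 11): Z1, Z4 — cost 7×2 + 4×3 = 26
  Shipping 100, fixed 116 → total 216.
  Any other capacity-feasible assignment to {P1, P3} ships for at least 100.
Compare {P1, P2}: its best feasible assignment gives total 241.
Compare {P1, P2, P3}: its best feasible assignment gives total 280.
Every other set of open sites that can feasibly serve all demand totals ≥ 241 even under its best assignment. Minimum: 216.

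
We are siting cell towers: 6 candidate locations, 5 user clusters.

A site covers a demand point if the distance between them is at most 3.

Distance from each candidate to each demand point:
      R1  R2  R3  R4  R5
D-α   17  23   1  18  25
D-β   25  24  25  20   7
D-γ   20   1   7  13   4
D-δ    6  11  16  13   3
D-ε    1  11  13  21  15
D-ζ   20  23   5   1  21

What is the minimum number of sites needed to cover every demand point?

5

Coverage sets (demand points within 3 of each site):
  D-α: {R3}
  D-β: {}
  D-γ: {R2}
  D-δ: {R5}
  D-ε: {R1}
  D-ζ: {R4}
No 4 sites suffice: every size-4 union leaves at least one demand point uncovered.
But {D-α, D-γ, D-δ, D-ε, D-ζ} covers everything, so the minimum is 5.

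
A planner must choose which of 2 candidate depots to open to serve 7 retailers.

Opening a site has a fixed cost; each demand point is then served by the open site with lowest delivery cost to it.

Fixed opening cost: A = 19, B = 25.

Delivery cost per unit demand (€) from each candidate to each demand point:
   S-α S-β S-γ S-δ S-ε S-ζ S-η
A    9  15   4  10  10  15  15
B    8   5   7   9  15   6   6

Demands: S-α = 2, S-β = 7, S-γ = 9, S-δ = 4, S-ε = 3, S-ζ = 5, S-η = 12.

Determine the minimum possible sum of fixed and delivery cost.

299

Open {A, B}: assign each demand point to its cheapest open site.
  S-α→B 2×8=16, S-β→B 7×5=35, S-γ→A 9×4=36, S-δ→B 4×9=36, S-ε→A 3×10=30, S-ζ→B 5×6=30, S-η→B 12×6=72
  delivery cost 255, fixed 44 → total 299.
Compare {B}: delivery cost 297 + fixed 25 = 322.
Compare {A}: delivery cost 484 + fixed 19 = 503.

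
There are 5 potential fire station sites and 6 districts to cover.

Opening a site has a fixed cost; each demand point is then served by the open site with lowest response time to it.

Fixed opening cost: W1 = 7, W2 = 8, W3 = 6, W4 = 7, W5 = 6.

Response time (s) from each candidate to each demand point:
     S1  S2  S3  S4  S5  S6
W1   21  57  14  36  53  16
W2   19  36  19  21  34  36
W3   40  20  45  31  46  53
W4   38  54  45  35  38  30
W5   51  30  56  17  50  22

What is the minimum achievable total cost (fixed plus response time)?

145

Open {W1, W2, W3}: assign each demand point to its cheapest open site.
  S1→W2 19, S2→W3 20, S3→W1 14, S4→W2 21, S5→W2 34, S6→W1 16
  response time 124, fixed 21 → total 145.
Compare {W1, W2, W3, W5}: response time 120 + fixed 27 = 147.
Compare {W1, W2, W5}: response time 130 + fixed 21 = 151.
Compare {W2, W3, W5}: response time 131 + fixed 20 = 151.
All other subsets cost ≥ 147. Minimum total cost: 145.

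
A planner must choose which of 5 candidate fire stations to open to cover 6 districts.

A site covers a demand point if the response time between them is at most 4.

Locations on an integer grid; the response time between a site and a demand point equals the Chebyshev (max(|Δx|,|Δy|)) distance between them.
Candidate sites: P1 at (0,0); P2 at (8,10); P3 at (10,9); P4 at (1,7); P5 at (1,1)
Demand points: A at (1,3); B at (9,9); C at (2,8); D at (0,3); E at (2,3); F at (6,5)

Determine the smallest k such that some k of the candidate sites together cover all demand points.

2

Coverage sets (demand points within 4 of each site):
  P1: {A, D, E}
  P2: {B}
  P3: {B, F}
  P4: {A, C, D, E}
  P5: {A, D, E}
No single site covers all 6 demand points.
But {P3, P4} covers everything, so the minimum is 2.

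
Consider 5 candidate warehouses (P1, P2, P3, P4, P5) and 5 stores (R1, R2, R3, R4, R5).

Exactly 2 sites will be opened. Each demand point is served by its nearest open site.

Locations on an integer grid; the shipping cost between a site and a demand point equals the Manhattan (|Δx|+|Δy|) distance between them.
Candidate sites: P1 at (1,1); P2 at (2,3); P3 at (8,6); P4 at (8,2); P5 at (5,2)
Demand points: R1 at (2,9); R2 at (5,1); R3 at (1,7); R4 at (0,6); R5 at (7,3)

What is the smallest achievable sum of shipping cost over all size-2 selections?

20

Open {P2, P5}.
  R1→P2 6, R2→P5 1, R3→P2 5, R4→P2 5, R5→P5 3  ⇒ total 20.
Compare {P2, P4}: total 22.
Compare {P1, P2}: total 25.
No size-2 selection does better; minimum is 20.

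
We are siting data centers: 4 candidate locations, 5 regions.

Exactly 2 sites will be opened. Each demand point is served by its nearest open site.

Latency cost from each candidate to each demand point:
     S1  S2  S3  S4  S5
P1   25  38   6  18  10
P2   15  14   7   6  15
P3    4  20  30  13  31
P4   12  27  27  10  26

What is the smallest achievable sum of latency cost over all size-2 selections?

Open {P2, P3}.
  S1→P3 4, S2→P2 14, S3→P2 7, S4→P2 6, S5→P2 15  ⇒ total 46.
Compare {P1, P2}: total 51.
Compare {P1, P3}: total 53.
No size-2 selection does better; minimum is 46.

46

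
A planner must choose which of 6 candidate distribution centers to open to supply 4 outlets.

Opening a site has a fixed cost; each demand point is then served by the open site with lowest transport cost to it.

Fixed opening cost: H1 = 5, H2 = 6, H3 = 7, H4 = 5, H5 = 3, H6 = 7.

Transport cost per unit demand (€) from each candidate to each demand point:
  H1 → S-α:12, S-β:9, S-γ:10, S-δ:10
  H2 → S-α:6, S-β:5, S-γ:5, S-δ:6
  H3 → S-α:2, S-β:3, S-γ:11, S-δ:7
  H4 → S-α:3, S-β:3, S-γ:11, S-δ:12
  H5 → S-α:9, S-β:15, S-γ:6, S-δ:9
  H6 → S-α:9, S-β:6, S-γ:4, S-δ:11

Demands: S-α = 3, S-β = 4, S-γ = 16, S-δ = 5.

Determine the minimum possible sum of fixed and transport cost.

131

Open {H3, H6}: assign each demand point to its cheapest open site.
  S-α→H3 3×2=6, S-β→H3 4×3=12, S-γ→H6 16×4=64, S-δ→H3 5×7=35
  transport cost 117, fixed 14 → total 131.
Compare {H2, H3, H6}: transport cost 112 + fixed 20 = 132.
Compare {H2, H4, H6}: transport cost 115 + fixed 18 = 133.
Compare {H3, H5, H6}: transport cost 117 + fixed 17 = 134.
All other subsets cost ≥ 132. Minimum total cost: 131.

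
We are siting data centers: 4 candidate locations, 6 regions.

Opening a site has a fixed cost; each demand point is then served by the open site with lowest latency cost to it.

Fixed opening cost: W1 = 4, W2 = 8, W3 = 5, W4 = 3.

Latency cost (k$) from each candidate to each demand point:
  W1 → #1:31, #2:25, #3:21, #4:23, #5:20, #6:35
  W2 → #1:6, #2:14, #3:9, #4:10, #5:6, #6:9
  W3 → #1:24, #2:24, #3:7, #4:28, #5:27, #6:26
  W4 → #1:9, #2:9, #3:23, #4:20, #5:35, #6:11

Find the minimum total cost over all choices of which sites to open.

60

Open {W2, W4}: assign each demand point to its cheapest open site.
  #1→W2 6, #2→W4 9, #3→W2 9, #4→W2 10, #5→W2 6, #6→W2 9
  latency cost 49, fixed 11 → total 60.
Compare {W2}: latency cost 54 + fixed 8 = 62.
Compare {W2, W3, W4}: latency cost 47 + fixed 16 = 63.
Compare {W1, W2, W4}: latency cost 49 + fixed 15 = 64.
All other subsets cost ≥ 62. Minimum total cost: 60.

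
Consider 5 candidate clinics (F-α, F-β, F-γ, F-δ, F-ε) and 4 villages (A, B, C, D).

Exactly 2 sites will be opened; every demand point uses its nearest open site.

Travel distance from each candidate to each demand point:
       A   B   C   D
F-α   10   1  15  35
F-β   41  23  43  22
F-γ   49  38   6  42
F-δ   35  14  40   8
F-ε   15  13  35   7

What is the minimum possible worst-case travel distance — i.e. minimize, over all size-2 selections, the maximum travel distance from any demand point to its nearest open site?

Open {F-α, F-δ}.
  Farthest demand point is C at travel distance 15 (to F-α); all others are ≤ 15.
With {F-α, F-ε} the worst case is 15.
With {F-γ, F-ε} the worst case is 15.
No size-2 selection achieves below 15.

15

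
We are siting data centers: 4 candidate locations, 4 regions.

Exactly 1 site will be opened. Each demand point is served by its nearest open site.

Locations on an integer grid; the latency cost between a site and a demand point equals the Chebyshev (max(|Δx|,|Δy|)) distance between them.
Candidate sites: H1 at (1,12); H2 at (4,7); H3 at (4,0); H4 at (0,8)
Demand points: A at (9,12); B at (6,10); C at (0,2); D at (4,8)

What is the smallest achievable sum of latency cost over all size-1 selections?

14

Open {H2}.
  A→H2 5, B→H2 3, C→H2 5, D→H2 1  ⇒ total 14.
Compare {H4}: total 25.
Compare {H1}: total 27.
No size-1 selection does better; minimum is 14.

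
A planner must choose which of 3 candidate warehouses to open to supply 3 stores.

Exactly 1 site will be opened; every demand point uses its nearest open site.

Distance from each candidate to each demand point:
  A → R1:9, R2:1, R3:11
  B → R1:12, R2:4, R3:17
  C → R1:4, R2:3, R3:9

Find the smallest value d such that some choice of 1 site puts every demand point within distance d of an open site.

9

Open {C}.
  Farthest demand point is R3 at distance 9 (to C); all others are ≤ 9.
With {A} the worst case is 11.
With {B} the worst case is 17.
No size-1 selection achieves below 9.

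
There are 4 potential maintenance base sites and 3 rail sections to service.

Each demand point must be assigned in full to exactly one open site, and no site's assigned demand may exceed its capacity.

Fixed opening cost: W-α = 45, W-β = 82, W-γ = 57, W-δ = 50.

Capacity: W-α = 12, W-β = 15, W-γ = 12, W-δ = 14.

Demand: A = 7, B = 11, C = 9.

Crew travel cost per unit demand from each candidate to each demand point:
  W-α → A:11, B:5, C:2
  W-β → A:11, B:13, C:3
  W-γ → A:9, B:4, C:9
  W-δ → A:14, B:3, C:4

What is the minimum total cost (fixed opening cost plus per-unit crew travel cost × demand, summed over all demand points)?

Open {W-α, W-γ, W-δ}; cheapest assignment that respects the capacities:
  W-α (cap 12, load 9): C — cost 9×2 = 18
  W-γ (cap 12, load 7): A — cost 7×9 = 63
  W-δ (cap 14, load 11): B — cost 11×3 = 33
  Shipping 114, fixed 152 → total 266.
  Any other capacity-feasible assignment to {W-α, W-γ, W-δ} ships for at least 114.
Compare {W-α, W-β, W-δ}: its best feasible assignment gives total 305.
Compare {W-β, W-γ, W-δ}: its best feasible assignment gives total 312.
Every other set of open sites that can feasibly serve all demand totals ≥ 305 even under its best assignment. Minimum: 266.

266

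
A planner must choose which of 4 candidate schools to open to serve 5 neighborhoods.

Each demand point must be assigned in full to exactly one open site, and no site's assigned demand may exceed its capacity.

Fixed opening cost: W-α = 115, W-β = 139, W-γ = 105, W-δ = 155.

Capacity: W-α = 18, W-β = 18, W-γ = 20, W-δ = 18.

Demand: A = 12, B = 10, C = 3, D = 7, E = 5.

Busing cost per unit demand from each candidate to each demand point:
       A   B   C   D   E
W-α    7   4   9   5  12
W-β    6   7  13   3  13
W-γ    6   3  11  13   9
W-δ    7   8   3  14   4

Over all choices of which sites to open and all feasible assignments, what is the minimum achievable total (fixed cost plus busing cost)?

445

Open {W-α, W-γ}; cheapest assignment that respects the capacities:
  W-α (cap 18, load 17): B, D — cost 10×4 + 7×5 = 75
  W-γ (cap 20, load 20): A, C, E — cost 12×6 + 3×11 + 5×9 = 150
  Shipping 225, fixed 220 → total 445.
  Any other capacity-feasible assignment to {W-α, W-γ} ships for at least 225.
Compare {W-β, W-γ}: its best feasible assignment gives total 485.
Compare {W-γ, W-δ}: its best feasible assignment gives total 518.
Every other set of open sites that can feasibly serve all demand totals ≥ 485 even under its best assignment. Minimum: 445.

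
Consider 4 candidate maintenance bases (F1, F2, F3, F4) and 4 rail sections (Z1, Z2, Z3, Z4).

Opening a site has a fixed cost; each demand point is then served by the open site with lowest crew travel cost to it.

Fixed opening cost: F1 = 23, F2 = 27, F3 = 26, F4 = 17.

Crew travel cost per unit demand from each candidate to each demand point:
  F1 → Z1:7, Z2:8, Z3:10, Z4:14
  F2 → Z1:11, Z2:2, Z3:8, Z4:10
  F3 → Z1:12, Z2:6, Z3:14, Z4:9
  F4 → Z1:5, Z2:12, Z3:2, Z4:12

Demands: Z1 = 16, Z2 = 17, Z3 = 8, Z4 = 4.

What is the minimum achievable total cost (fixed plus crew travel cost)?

214

Open {F2, F4}: assign each demand point to its cheapest open site.
  Z1→F4 16×5=80, Z2→F2 17×2=34, Z3→F4 8×2=16, Z4→F2 4×10=40
  crew travel cost 170, fixed 44 → total 214.
Compare {F2, F3, F4}: crew travel cost 166 + fixed 70 = 236.
Compare {F1, F2, F4}: crew travel cost 170 + fixed 67 = 237.
Compare {F1, F2, F3, F4}: crew travel cost 166 + fixed 93 = 259.
All other subsets cost ≥ 236. Minimum total cost: 214.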